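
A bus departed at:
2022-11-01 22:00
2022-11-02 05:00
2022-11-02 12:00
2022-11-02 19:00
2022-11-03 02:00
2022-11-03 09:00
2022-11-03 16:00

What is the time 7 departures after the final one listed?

The interval is a steady 7 hours (7, 7, 7, 7, 7, 7).
2022-11-03 16:00 + 7 h = 2022-11-03 23:00.
2022-11-03 23:00 + 7 h = 2022-11-04 06:00.
2022-11-04 06:00 + 7 h = 2022-11-04 13:00.
2022-11-04 13:00 + 7 h = 2022-11-04 20:00.
2022-11-04 20:00 + 7 h = 2022-11-05 03:00.
2022-11-05 03:00 + 7 h = 2022-11-05 10:00.
2022-11-05 10:00 + 7 h = 2022-11-05 17:00.

2022-11-05 17:00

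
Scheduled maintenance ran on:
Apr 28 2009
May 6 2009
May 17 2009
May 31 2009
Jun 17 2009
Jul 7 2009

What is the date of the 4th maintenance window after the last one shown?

Oct 25 2009

Intervals are 8, 11, 14, 17, 20 days — an arithmetic progression with common difference 3.
Next gap: 23 days. Jul 7 2009 + 23 days = Jul 30 2009.
Next gap: 26 days. Jul 30 2009 + 26 days = Aug 25 2009.
Next gap: 29 days. Aug 25 2009 + 29 days = Sep 23 2009.
Next gap: 32 days. Sep 23 2009 + 32 days = Oct 25 2009.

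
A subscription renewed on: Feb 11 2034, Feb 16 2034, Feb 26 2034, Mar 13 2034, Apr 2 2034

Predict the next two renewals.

The spacing grows by 5 each time: 5, 10, 15, 20 days.
Next gap: 25 days. Apr 2 2034 + 25 days = Apr 27 2034.
Next gap: 30 days. Apr 27 2034 + 30 days = May 27 2034.

Apr 27 2034, May 27 2034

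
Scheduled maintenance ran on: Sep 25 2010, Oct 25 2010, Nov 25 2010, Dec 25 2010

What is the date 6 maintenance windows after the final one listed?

The day-of-month is always 25 (30, 31, 30 days between events).
So this recurs on the 25th of each month.
Next: January 2011 → Jan 25 2011.
February 2011: Feb 25 2011.
Next: March 2011 → Mar 25 2011.
April 2011: Apr 25 2011.
May 2011: May 25 2011.
June 2011: Jun 25 2011.

Jun 25 2011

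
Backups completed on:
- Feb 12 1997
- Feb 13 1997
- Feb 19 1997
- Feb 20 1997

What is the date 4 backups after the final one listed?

Mar 6 1997

Gaps: 1, 6, 1 days — not constant, but cyclic with period 2.
The events fall on every Wednesday and Thursday.
The following Wednesday is Feb 26 1997.
Next Thursday: Feb 27 1997.
The following Wednesday is Mar 5 1997.
The following Thursday is Mar 6 1997.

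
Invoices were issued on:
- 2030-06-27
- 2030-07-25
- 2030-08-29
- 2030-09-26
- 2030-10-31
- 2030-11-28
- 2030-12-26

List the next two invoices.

2031-01-30, 2031-02-27

These are Thursdays with 28, 35, 28, 35, 28, 28-day gaps.
Each is the final Thursday of its month — 2030-08-29 is past the 28th, so '4th Thursday' doesn't fit.
January 2031 ends with Thursday 2031-01-30.
Last Thursday of February 2031: 2031-02-27.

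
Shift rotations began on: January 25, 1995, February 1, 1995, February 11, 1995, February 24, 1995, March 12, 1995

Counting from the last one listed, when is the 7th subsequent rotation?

September 24, 1995

The spacing grows by 3 each time: 7, 10, 13, 16 days.
Next gap: 19 days. March 12, 1995 + 19 days = March 31, 1995.
Next gap: 22 days. March 31, 1995 + 22 days = April 22, 1995.
Next gap: 25 days. April 22, 1995 + 25 days = May 17, 1995.
Next gap: 28 days. May 17, 1995 + 28 days = June 14, 1995.
Next gap: 31 days. June 14, 1995 + 31 days = July 15, 1995.
Next gap: 34 days. July 15, 1995 + 34 days = August 18, 1995.
Next gap: 37 days. August 18, 1995 + 37 days = September 24, 1995.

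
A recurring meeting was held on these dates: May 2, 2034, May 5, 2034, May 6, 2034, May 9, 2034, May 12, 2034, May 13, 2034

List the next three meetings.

May 16, 2034; May 19, 2034; May 20, 2034

Gaps: 3, 1, 3, 3, 1 days — not constant, but cyclic with period 3.
The events fall on every Tuesday, Friday and Saturday.
The following Tuesday is May 16, 2034.
Next Friday: May 19, 2034.
The following Saturday is May 20, 2034.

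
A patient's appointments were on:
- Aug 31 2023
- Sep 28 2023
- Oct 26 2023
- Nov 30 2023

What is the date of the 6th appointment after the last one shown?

All Thursdays; the gaps (28, 28, 35) vary with month length.
This is the last Thursday of each month.
December 2023 ends with Thursday Dec 28 2023.
Last Thursday of January 2024: Jan 25 2024.
February 2024 ends with Thursday Feb 29 2024.
March 2024 ends with Thursday Mar 28 2024.
April 2024 ends with Thursday Apr 25 2024.
Last Thursday of May 2024: May 30 2024.

May 30 2024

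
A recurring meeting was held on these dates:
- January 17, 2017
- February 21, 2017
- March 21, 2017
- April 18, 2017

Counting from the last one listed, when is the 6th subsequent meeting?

All dates are Tuesdays, 35, 28, 28 days apart.
Specifically, the 3rd Tuesday of each month.
3rd Tuesday of May 2017: May 16, 2017.
June 2017 — 3rd Tuesday is June 20, 2017.
July 2017 — 3rd Tuesday is July 18, 2017.
August 2017 — 3rd Tuesday is August 15, 2017.
September 2017 — 3rd Tuesday is September 19, 2017.
October 2017 — 3rd Tuesday is October 17, 2017.

October 17, 2017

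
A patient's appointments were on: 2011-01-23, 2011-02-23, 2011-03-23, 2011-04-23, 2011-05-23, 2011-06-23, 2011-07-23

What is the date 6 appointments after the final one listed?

2012-01-23

Each date is the 23rd; the gaps (31, 28, 31, 30, 31, 30) track the month lengths.
The rule is the 23rd of each month.
Next: August 2011 → 2011-08-23.
September 2011: 2011-09-23.
Next: October 2011 → 2011-10-23.
Next: November 2011 → 2011-11-23.
Next: December 2011 → 2011-12-23.
Next: January 2012 → 2012-01-23.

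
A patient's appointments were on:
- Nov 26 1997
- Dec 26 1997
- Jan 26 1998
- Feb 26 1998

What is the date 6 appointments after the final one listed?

Gaps: 30, 31, 31 days — not constant. Every event is on the 26th of the month.
Pattern: the 26th of each month.
Next: March 1998 → Mar 26 1998.
Next: April 1998 → Apr 26 1998.
Next: May 1998 → May 26 1998.
June 1998: Jun 26 1998.
Next: July 1998 → Jul 26 1998.
Next: August 1998 → Aug 26 1998.

Aug 26 1998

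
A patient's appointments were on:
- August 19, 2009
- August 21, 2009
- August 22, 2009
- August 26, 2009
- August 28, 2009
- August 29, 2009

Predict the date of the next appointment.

September 2, 2009

Gaps: 2, 1, 4, 2, 1 days — not constant, but cyclic with period 3.
The events fall on every Wednesday, Friday and Saturday.
Next Wednesday: September 2, 2009.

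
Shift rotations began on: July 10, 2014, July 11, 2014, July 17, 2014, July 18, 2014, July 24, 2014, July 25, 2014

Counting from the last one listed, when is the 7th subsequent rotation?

The gap pattern 1, 6, 1, 6, 1 repeats every 2 events.
These are the Thursdays and Fridays of each week.
Next Thursday: July 31, 2014.
Next Friday: August 1, 2014.
Next Thursday: August 7, 2014.
The following Friday is August 8, 2014.
Next Thursday: August 14, 2014.
The following Friday is August 15, 2014.
Next Thursday: August 21, 2014.

August 21, 2014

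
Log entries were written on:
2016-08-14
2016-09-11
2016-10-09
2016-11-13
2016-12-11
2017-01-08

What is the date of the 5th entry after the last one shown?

2017-06-11

Gaps: 28, 28, 35, 28, 28 days — a mix of 28 and 35. Every date is a Sunday.
Each is the 2nd Sunday of its month.
February 2017 — 2nd Sunday is 2017-02-12.
March 2017 — 2nd Sunday is 2017-03-12.
2nd Sunday of April 2017: 2017-04-09.
2nd Sunday of May 2017: 2017-05-14.
June 2017 — 2nd Sunday is 2017-06-11.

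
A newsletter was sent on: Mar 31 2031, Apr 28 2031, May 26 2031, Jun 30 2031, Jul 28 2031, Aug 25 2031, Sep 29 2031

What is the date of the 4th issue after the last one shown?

Jan 26 2032

All Mondays; the gaps (28, 28, 35, 28, 28, 35) vary with month length.
This is the last Monday of each month.
Last Monday of October 2031: Oct 27 2031.
Last Monday of November 2031: Nov 24 2031.
December 2031 ends with Monday Dec 29 2031.
Last Monday of January 2032: Jan 26 2032.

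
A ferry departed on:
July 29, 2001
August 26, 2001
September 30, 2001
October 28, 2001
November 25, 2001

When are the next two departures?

These are Sundays with 28, 35, 28, 28-day gaps.
Each is the final Sunday of its month — July 29, 2001 is past the 28th, so '4th Sunday' doesn't fit.
Last Sunday of December 2001: December 30, 2001.
Last Sunday of January 2002: January 27, 2002.

December 30, 2001; January 27, 2002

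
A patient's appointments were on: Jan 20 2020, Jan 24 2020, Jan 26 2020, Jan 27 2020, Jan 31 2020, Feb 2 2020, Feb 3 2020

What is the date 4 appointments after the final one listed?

Feb 14 2020

Gaps: 4, 2, 1, 4, 2, 1 days — not constant, but cyclic with period 3.
The events fall on every Monday, Friday and Sunday.
Next Friday: Feb 7 2020.
Next Sunday: Feb 9 2020.
The following Monday is Feb 10 2020.
The following Friday is Feb 14 2020.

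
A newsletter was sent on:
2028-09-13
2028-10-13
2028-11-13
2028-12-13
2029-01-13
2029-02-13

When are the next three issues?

Gaps: 30, 31, 30, 31, 31 days — not constant. Every event is on the 13th of the month.
Pattern: the 13th of each month.
Next: March 2029 → 2029-03-13.
Next: April 2029 → 2029-04-13.
Next: May 2029 → 2029-05-13.

2029-03-13, 2029-04-13, 2029-05-13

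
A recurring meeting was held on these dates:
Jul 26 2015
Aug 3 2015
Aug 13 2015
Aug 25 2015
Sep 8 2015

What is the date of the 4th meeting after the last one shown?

Nov 23 2015

Intervals are 8, 10, 12, 14 days — an arithmetic progression with common difference 2.
Next gap: 16 days. Sep 8 2015 + 16 days = Sep 24 2015.
Next gap: 18 days. Sep 24 2015 + 18 days = Oct 12 2015.
Next gap: 20 days. Oct 12 2015 + 20 days = Nov 1 2015.
Next gap: 22 days. Nov 1 2015 + 22 days = Nov 23 2015.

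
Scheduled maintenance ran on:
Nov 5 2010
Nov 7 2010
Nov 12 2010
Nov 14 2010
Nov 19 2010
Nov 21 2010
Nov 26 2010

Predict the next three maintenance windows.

Nov 28 2010, Dec 3 2010, Dec 5 2010

Gaps: 2, 5, 2, 5, 2, 5 days — not constant, but cyclic with period 2.
The events fall on every Friday and Sunday.
Next Sunday: Nov 28 2010.
The following Friday is Dec 3 2010.
The following Sunday is Dec 5 2010.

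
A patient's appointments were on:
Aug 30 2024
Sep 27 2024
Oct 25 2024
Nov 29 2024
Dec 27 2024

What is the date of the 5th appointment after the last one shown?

These are Fridays with 28, 28, 35, 28-day gaps.
Each is the final Friday of its month — Aug 30 2024 is past the 28th, so '4th Friday' doesn't fit.
January 2025 ends with Friday Jan 31 2025.
Last Friday of February 2025: Feb 28 2025.
March 2025 ends with Friday Mar 28 2025.
April 2025 ends with Friday Apr 25 2025.
May 2025 ends with Friday May 30 2025.

May 30 2025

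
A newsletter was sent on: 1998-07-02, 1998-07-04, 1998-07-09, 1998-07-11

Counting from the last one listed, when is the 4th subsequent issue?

1998-07-25

The gap pattern 2, 5, 2 repeats every 2 events.
These are the Thursdays and Saturdays of each week.
The following Thursday is 1998-07-16.
The following Saturday is 1998-07-18.
The following Thursday is 1998-07-23.
The following Saturday is 1998-07-25.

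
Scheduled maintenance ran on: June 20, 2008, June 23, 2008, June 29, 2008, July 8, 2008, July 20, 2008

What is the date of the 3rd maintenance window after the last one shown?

The spacing grows by 3 each time: 3, 6, 9, 12 days.
Next gap: 15 days. July 20, 2008 + 15 days = August 4, 2008.
Next gap: 18 days. August 4, 2008 + 18 days = August 22, 2008.
Next gap: 21 days. August 22, 2008 + 21 days = September 12, 2008.

September 12, 2008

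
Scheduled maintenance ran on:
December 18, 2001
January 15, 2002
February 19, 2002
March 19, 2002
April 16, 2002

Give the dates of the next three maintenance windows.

May 21, 2002; June 18, 2002; July 16, 2002

Gaps: 28, 35, 28, 28 days — a mix of 28 and 35. Every date is a Tuesday.
Each is the 3rd Tuesday of its month.
May 2002 — 3rd Tuesday is May 21, 2002.
3rd Tuesday of June 2002: June 18, 2002.
July 2002 — 3rd Tuesday is July 16, 2002.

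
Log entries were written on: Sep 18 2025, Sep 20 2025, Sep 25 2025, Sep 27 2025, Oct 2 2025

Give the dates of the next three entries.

The gap pattern 2, 5, 2, 5 repeats every 2 events.
These are the Thursdays and Saturdays of each week.
The following Saturday is Oct 4 2025.
The following Thursday is Oct 9 2025.
The following Saturday is Oct 11 2025.

Oct 4 2025, Oct 9 2025, Oct 11 2025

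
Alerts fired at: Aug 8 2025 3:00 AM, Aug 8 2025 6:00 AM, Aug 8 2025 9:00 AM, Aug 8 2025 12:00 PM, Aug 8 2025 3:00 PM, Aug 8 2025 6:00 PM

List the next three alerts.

Spacing: 3, 3, 3, 3, 3 h — constant 3 h.
Aug 8 2025 6:00 PM + 3 h = Aug 8 2025 9:00 PM.
Aug 8 2025 9:00 PM + 3 h = Aug 9 2025 12:00 AM.
Aug 9 2025 12:00 AM + 3 h = Aug 9 2025 3:00 AM.

Aug 8 2025 9:00 PM, Aug 9 2025 12:00 AM, Aug 9 2025 3:00 AM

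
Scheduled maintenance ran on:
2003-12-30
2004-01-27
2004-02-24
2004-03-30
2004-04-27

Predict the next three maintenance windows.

Every date is a Tuesday; gaps 28, 28, 35, 28 days.
Each is the last Tuesday of its month (at least one falls on the 29th or later, ruling out '4th Tuesday').
May 2004 ends with Tuesday 2004-05-25.
June 2004 ends with Tuesday 2004-06-29.
Last Tuesday of July 2004: 2004-07-27.

2004-05-25, 2004-06-29, 2004-07-27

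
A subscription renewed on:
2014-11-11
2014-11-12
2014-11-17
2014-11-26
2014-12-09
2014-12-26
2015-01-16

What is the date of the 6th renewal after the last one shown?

2015-08-14

Intervals are 1, 5, 9, 13, 17, 21 days — an arithmetic progression with common difference 4.
Next gap: 25 days. 2015-01-16 + 25 days = 2015-02-10.
Next gap: 29 days. 2015-02-10 + 29 days = 2015-03-11.
Next gap: 33 days. 2015-03-11 + 33 days = 2015-04-13.
Next gap: 37 days. 2015-04-13 + 37 days = 2015-05-20.
Next gap: 41 days. 2015-05-20 + 41 days = 2015-06-30.
Next gap: 45 days. 2015-06-30 + 45 days = 2015-08-14.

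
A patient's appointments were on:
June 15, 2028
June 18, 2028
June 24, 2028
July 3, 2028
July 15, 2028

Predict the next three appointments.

The spacing grows by 3 each time: 3, 6, 9, 12 days.
Next gap: 15 days. July 15, 2028 + 15 days = July 30, 2028.
Next gap: 18 days. July 30, 2028 + 18 days = August 17, 2028.
Next gap: 21 days. August 17, 2028 + 21 days = September 7, 2028.

July 30, 2028; August 17, 2028; September 7, 2028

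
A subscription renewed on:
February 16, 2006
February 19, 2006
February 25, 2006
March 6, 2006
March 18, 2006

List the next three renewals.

The spacing grows by 3 each time: 3, 6, 9, 12 days.
Next gap: 15 days. March 18, 2006 + 15 days = April 2, 2006.
Next gap: 18 days. April 2, 2006 + 18 days = April 20, 2006.
Next gap: 21 days. April 20, 2006 + 21 days = May 11, 2006.

April 2, 2006; April 20, 2006; May 11, 2006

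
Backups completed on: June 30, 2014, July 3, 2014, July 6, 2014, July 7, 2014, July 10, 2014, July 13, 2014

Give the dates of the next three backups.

Gaps: 3, 3, 1, 3, 3 days — not constant, but cyclic with period 3.
The events fall on every Monday, Thursday and Sunday.
Next Monday: July 14, 2014.
The following Thursday is July 17, 2014.
Next Sunday: July 20, 2014.

July 14, 2014; July 17, 2014; July 20, 2014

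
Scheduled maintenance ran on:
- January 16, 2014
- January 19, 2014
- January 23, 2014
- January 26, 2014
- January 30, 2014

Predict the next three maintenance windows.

February 2, 2014; February 6, 2014; February 9, 2014

The gap pattern 3, 4, 3, 4 repeats every 2 events.
These are the Thursdays and Sundays of each week.
Next Sunday: February 2, 2014.
The following Thursday is February 6, 2014.
The following Sunday is February 9, 2014.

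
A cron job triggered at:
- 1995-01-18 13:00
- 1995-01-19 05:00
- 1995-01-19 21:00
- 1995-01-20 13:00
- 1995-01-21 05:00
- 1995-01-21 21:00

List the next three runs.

Gaps: 16, 16, 16, 16, 16 hours — each event is 16 hours after the previous one.
1995-01-21 21:00 + 16 h = 1995-01-22 13:00.
1995-01-22 13:00 + 16 h = 1995-01-23 05:00.
1995-01-23 05:00 + 16 h = 1995-01-23 21:00.

1995-01-22 13:00, 1995-01-23 05:00, 1995-01-23 21:00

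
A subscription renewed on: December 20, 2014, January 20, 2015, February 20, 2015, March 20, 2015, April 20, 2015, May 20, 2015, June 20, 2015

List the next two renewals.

July 20, 2015; August 20, 2015

The day-of-month is always 20 (31, 31, 28, 31, 30, 31 days between events).
So this recurs on the 20th of each month.
Next: July 2015 → July 20, 2015.
August 2015: August 20, 2015.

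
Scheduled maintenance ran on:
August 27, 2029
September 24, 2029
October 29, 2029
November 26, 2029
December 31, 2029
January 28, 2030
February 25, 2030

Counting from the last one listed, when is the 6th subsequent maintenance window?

August 26, 2030

Every date is a Monday; gaps 28, 35, 28, 35, 28, 28 days.
Each is the last Monday of its month (at least one falls on the 29th or later, ruling out '4th Monday').
March 2030 ends with Monday March 25, 2030.
Last Monday of April 2030: April 29, 2030.
May 2030 ends with Monday May 27, 2030.
Last Monday of June 2030: June 24, 2030.
July 2030 ends with Monday July 29, 2030.
August 2030 ends with Monday August 26, 2030.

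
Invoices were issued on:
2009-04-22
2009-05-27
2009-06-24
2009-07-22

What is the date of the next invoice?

Gaps: 35, 28, 28 days — a mix of 28 and 35. Every date is a Wednesday.
Each is the 4th Wednesday of its month.
August 2009 — 4th Wednesday is 2009-08-26.

2009-08-26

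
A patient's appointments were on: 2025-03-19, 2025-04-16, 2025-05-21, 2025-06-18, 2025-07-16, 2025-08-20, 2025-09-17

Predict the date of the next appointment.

These are Wednesdays at 28- or 35-day spacing (28, 35, 28, 28, 35, 28).
The pattern: 3rd Wednesday of the month.
3rd Wednesday of October 2025: 2025-10-15.

2025-10-15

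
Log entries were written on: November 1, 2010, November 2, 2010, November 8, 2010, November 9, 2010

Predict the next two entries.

Gaps: 1, 6, 1 days — not constant, but cyclic with period 2.
The events fall on every Monday and Tuesday.
The following Monday is November 15, 2010.
Next Tuesday: November 16, 2010.

November 15, 2010; November 16, 2010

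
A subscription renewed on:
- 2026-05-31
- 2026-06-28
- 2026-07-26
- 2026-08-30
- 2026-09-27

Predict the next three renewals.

These are Sundays with 28, 28, 35, 28-day gaps.
Each is the final Sunday of its month — 2026-05-31 is past the 28th, so '4th Sunday' doesn't fit.
October 2026 ends with Sunday 2026-10-25.
November 2026 ends with Sunday 2026-11-29.
Last Sunday of December 2026: 2026-12-27.

2026-10-25, 2026-11-29, 2026-12-27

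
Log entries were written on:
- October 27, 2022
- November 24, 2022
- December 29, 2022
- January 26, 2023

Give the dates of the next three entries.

All Thursdays; the gaps (28, 35, 28) vary with month length.
This is the last Thursday of each month.
Last Thursday of February 2023: February 23, 2023.
March 2023 ends with Thursday March 30, 2023.
April 2023 ends with Thursday April 27, 2023.

February 23, 2023; March 30, 2023; April 27, 2023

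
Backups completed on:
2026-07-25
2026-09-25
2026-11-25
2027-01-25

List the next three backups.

2027-03-25, 2027-05-25, 2027-07-25

Each date is the 25th; the gaps (62, 61, 61) track the month lengths.
The rule is the 25th of every 2 months.
March 2027: 2027-03-25.
Next: May 2027 → 2027-05-25.
July 2027: 2027-07-25.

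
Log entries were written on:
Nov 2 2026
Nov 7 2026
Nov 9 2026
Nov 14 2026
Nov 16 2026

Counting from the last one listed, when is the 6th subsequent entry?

Dec 7 2026

Every event lands on a Monday or Saturday (gaps cycle 5, 2, 5, 2).
So the schedule is: every Monday and Saturday.
Next Saturday: Nov 21 2026.
Next Monday: Nov 23 2026.
Next Saturday: Nov 28 2026.
The following Monday is Nov 30 2026.
The following Saturday is Dec 5 2026.
Next Monday: Dec 7 2026.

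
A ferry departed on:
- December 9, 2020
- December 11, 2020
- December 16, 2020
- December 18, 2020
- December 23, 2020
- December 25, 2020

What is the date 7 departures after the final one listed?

Gaps: 2, 5, 2, 5, 2 days — not constant, but cyclic with period 2.
The events fall on every Wednesday and Friday.
The following Wednesday is December 30, 2020.
The following Friday is January 1, 2021.
The following Wednesday is January 6, 2021.
Next Friday: January 8, 2021.
The following Wednesday is January 13, 2021.
Next Friday: January 15, 2021.
Next Wednesday: January 20, 2021.

January 20, 2021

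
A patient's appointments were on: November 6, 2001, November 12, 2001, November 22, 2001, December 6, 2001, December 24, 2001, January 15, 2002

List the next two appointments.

The spacing grows by 4 each time: 6, 10, 14, 18, 22 days.
Next gap: 26 days. January 15, 2002 + 26 days = February 10, 2002.
Next gap: 30 days. February 10, 2002 + 30 days = March 12, 2002.

February 10, 2002; March 12, 2002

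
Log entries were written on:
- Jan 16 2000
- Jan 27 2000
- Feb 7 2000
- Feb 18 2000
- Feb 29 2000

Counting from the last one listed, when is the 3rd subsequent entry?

Gaps between consecutive events: 11, 11, 11, 11 days — a constant 11-day interval.
Feb 29 2000 + 11 days = Mar 11 2000.
Mar 11 2000 + 11 days = Mar 22 2000.
Mar 22 2000 + 11 days = Apr 2 2000.

Apr 2 2000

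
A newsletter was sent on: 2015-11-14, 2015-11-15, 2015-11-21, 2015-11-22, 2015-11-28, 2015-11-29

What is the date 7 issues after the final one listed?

2015-12-26

Every event lands on a Saturday or Sunday (gaps cycle 1, 6, 1, 6, 1).
So the schedule is: every Saturday and Sunday.
The following Saturday is 2015-12-05.
The following Sunday is 2015-12-06.
Next Saturday: 2015-12-12.
The following Sunday is 2015-12-13.
The following Saturday is 2015-12-19.
Next Sunday: 2015-12-20.
Next Saturday: 2015-12-26.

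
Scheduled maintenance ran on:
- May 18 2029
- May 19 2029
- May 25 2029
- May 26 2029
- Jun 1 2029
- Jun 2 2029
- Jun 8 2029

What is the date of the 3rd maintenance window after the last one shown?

Jun 16 2029

Gaps: 1, 6, 1, 6, 1, 6 days — not constant, but cyclic with period 2.
The events fall on every Friday and Saturday.
Next Saturday: Jun 9 2029.
Next Friday: Jun 15 2029.
The following Saturday is Jun 16 2029.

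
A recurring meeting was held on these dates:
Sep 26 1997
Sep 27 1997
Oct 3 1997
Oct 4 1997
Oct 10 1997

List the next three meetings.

The gap pattern 1, 6, 1, 6 repeats every 2 events.
These are the Fridays and Saturdays of each week.
Next Saturday: Oct 11 1997.
Next Friday: Oct 17 1997.
Next Saturday: Oct 18 1997.

Oct 11 1997, Oct 17 1997, Oct 18 1997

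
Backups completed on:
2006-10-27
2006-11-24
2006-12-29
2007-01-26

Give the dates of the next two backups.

These are Fridays with 28, 35, 28-day gaps.
Each is the final Friday of its month — 2006-12-29 is past the 28th, so '4th Friday' doesn't fit.
February 2007 ends with Friday 2007-02-23.
March 2007 ends with Friday 2007-03-30.

2007-02-23, 2007-03-30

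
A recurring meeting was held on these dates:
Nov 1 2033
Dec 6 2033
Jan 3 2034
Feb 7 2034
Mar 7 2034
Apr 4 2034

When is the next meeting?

May 2 2034

All dates are Tuesdays, 35, 28, 35, 28, 28 days apart.
Specifically, the 1st Tuesday of each month.
May 2034 — 1st Tuesday is May 2 2034.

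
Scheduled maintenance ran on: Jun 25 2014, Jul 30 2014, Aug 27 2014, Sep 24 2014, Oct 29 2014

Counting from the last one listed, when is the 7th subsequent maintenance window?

All Wednesdays; the gaps (35, 28, 28, 35) vary with month length.
This is the last Wednesday of each month.
Last Wednesday of November 2014: Nov 26 2014.
December 2014 ends with Wednesday Dec 31 2014.
Last Wednesday of January 2015: Jan 28 2015.
February 2015 ends with Wednesday Feb 25 2015.
March 2015 ends with Wednesday Mar 25 2015.
Last Wednesday of April 2015: Apr 29 2015.
May 2015 ends with Wednesday May 27 2015.

May 27 2015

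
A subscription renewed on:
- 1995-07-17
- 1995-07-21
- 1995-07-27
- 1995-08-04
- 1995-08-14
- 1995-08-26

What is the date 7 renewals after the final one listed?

1996-01-13

Gaps: 4, 6, 8, 10, 12 days — each gap is 2 larger than the previous one.
Next gap: 14 days. 1995-08-26 + 14 days = 1995-09-09.
Next gap: 16 days. 1995-09-09 + 16 days = 1995-09-25.
Next gap: 18 days. 1995-09-25 + 18 days = 1995-10-13.
Next gap: 20 days. 1995-10-13 + 20 days = 1995-11-02.
Next gap: 22 days. 1995-11-02 + 22 days = 1995-11-24.
Next gap: 24 days. 1995-11-24 + 24 days = 1995-12-18.
Next gap: 26 days. 1995-12-18 + 26 days = 1996-01-13.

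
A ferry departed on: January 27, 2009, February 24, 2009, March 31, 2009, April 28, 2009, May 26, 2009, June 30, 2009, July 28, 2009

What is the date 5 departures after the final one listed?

December 29, 2009

Every date is a Tuesday; gaps 28, 35, 28, 28, 35, 28 days.
Each is the last Tuesday of its month (at least one falls on the 29th or later, ruling out '4th Tuesday').
August 2009 ends with Tuesday August 25, 2009.
September 2009 ends with Tuesday September 29, 2009.
Last Tuesday of October 2009: October 27, 2009.
Last Tuesday of November 2009: November 24, 2009.
December 2009 ends with Tuesday December 29, 2009.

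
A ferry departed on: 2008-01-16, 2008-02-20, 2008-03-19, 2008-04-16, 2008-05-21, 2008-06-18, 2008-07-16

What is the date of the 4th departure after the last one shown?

Gaps: 35, 28, 28, 35, 28, 28 days — a mix of 28 and 35. Every date is a Wednesday.
Each is the 3rd Wednesday of its month.
3rd Wednesday of August 2008: 2008-08-20.
3rd Wednesday of September 2008: 2008-09-17.
3rd Wednesday of October 2008: 2008-10-15.
November 2008 — 3rd Wednesday is 2008-11-19.

2008-11-19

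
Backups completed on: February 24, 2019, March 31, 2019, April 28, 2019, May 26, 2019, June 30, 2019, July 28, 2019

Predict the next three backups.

August 25, 2019; September 29, 2019; October 27, 2019

These are Sundays with 35, 28, 28, 35, 28-day gaps.
Each is the final Sunday of its month — March 31, 2019 is past the 28th, so '4th Sunday' doesn't fit.
August 2019 ends with Sunday August 25, 2019.
Last Sunday of September 2019: September 29, 2019.
Last Sunday of October 2019: October 27, 2019.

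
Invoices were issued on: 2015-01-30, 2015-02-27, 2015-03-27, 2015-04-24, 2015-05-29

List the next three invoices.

These are Fridays with 28, 28, 28, 35-day gaps.
Each is the final Friday of its month — 2015-01-30 is past the 28th, so '4th Friday' doesn't fit.
Last Friday of June 2015: 2015-06-26.
Last Friday of July 2015: 2015-07-31.
Last Friday of August 2015: 2015-08-28.

2015-06-26, 2015-07-31, 2015-08-28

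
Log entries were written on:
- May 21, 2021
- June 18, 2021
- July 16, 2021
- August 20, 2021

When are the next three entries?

Gaps: 28, 28, 35 days — a mix of 28 and 35. Every date is a Friday.
Each is the 3rd Friday of its month.
3rd Friday of September 2021: September 17, 2021.
October 2021 — 3rd Friday is October 15, 2021.
November 2021 — 3rd Friday is November 19, 2021.

September 17, 2021; October 15, 2021; November 19, 2021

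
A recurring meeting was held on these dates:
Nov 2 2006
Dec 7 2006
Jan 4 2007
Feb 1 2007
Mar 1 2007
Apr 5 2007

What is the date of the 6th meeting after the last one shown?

These are Thursdays at 28- or 35-day spacing (35, 28, 28, 28, 35).
The pattern: 1st Thursday of the month.
May 2007 — 1st Thursday is May 3 2007.
1st Thursday of June 2007: Jun 7 2007.
July 2007 — 1st Thursday is Jul 5 2007.
1st Thursday of August 2007: Aug 2 2007.
September 2007 — 1st Thursday is Sep 6 2007.
October 2007 — 1st Thursday is Oct 4 2007.

Oct 4 2007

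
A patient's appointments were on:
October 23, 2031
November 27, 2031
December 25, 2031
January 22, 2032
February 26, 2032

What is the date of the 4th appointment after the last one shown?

June 24, 2032

All dates are Thursdays, 35, 28, 28, 35 days apart.
Specifically, the 4th Thursday of each month.
March 2032 — 4th Thursday is March 25, 2032.
April 2032 — 4th Thursday is April 22, 2032.
4th Thursday of May 2032: May 27, 2032.
June 2032 — 4th Thursday is June 24, 2032.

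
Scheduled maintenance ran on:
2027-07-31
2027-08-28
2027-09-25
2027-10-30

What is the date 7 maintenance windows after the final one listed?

All Saturdays; the gaps (28, 28, 35) vary with month length.
This is the last Saturday of each month.
Last Saturday of November 2027: 2027-11-27.
December 2027 ends with Saturday 2027-12-25.
January 2028 ends with Saturday 2028-01-29.
Last Saturday of February 2028: 2028-02-26.
March 2028 ends with Saturday 2028-03-25.
April 2028 ends with Saturday 2028-04-29.
May 2028 ends with Saturday 2028-05-27.

2028-05-27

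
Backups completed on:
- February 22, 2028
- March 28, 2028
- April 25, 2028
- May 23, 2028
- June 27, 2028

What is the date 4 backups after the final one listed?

October 24, 2028

All dates are Tuesdays, 35, 28, 28, 35 days apart.
Specifically, the 4th Tuesday of each month.
4th Tuesday of July 2028: July 25, 2028.
August 2028 — 4th Tuesday is August 22, 2028.
September 2028 — 4th Tuesday is September 26, 2028.
October 2028 — 4th Tuesday is October 24, 2028.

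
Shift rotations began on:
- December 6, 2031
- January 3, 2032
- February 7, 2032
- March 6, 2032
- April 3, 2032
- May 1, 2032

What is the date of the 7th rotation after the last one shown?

Gaps: 28, 35, 28, 28, 28 days — a mix of 28 and 35. Every date is a Saturday.
Each is the 1st Saturday of its month.
1st Saturday of June 2032: June 5, 2032.
July 2032 — 1st Saturday is July 3, 2032.
1st Saturday of August 2032: August 7, 2032.
September 2032 — 1st Saturday is September 4, 2032.
1st Saturday of October 2032: October 2, 2032.
November 2032 — 1st Saturday is November 6, 2032.
1st Saturday of December 2032: December 4, 2032.

December 4, 2032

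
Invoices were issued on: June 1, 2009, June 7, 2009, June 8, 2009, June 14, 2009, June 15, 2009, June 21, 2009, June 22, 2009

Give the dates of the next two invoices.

June 28, 2009; June 29, 2009

Every event lands on a Monday or Sunday (gaps cycle 6, 1, 6, 1, 6, 1).
So the schedule is: every Monday and Sunday.
Next Sunday: June 28, 2009.
Next Monday: June 29, 2009.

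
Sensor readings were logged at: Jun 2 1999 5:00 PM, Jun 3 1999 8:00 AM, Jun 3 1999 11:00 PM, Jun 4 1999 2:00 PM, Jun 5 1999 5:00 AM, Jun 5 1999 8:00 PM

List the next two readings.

Jun 6 1999 11:00 AM, Jun 7 1999 2:00 AM

The interval is a steady 15 hours (15, 15, 15, 15, 15).
Jun 5 1999 8:00 PM + 15 h = Jun 6 1999 11:00 AM.
Jun 6 1999 11:00 AM + 15 h = Jun 7 1999 2:00 AM.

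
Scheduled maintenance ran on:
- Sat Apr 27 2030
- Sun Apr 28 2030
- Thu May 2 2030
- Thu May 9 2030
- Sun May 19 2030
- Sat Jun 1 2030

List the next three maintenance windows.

Gaps: 1, 4, 7, 10, 13 days — each gap is 3 larger than the previous one.
Next gap: 16 days. Sat Jun 1 2030 + 16 days = Mon Jun 17 2030.
Next gap: 19 days. Mon Jun 17 2030 + 19 days = Sat Jul 6 2030.
Next gap: 22 days. Sat Jul 6 2030 + 22 days = Sun Jul 28 2030.

Mon Jun 17 2030, Sat Jul 6 2030, Sun Jul 28 2030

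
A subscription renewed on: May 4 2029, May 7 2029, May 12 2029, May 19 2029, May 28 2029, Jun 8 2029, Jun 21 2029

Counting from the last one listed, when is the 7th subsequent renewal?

Nov 15 2029

Gaps: 3, 5, 7, 9, 11, 13 days — each gap is 2 larger than the previous one.
Next gap: 15 days. Jun 21 2029 + 15 days = Jul 6 2029.
Next gap: 17 days. Jul 6 2029 + 17 days = Jul 23 2029.
Next gap: 19 days. Jul 23 2029 + 19 days = Aug 11 2029.
Next gap: 21 days. Aug 11 2029 + 21 days = Sep 1 2029.
Next gap: 23 days. Sep 1 2029 + 23 days = Sep 24 2029.
Next gap: 25 days. Sep 24 2029 + 25 days = Oct 19 2029.
Next gap: 27 days. Oct 19 2029 + 27 days = Nov 15 2029.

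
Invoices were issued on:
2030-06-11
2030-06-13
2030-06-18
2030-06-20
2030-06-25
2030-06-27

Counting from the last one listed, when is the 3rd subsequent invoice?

2030-07-09

Every event lands on a Tuesday or Thursday (gaps cycle 2, 5, 2, 5, 2).
So the schedule is: every Tuesday and Thursday.
The following Tuesday is 2030-07-02.
The following Thursday is 2030-07-04.
Next Tuesday: 2030-07-09.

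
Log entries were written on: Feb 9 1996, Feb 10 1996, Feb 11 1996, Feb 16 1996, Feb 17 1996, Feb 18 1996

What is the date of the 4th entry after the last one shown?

Every event lands on a Friday or Saturday or Sunday (gaps cycle 1, 1, 5, 1, 1).
So the schedule is: every Friday, Saturday and Sunday.
The following Friday is Feb 23 1996.
Next Saturday: Feb 24 1996.
The following Sunday is Feb 25 1996.
The following Friday is Mar 1 1996.

Mar 1 1996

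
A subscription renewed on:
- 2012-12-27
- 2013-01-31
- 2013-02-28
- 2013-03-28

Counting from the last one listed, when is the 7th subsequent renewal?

All Thursdays; the gaps (35, 28, 28) vary with month length.
This is the last Thursday of each month.
April 2013 ends with Thursday 2013-04-25.
May 2013 ends with Thursday 2013-05-30.
Last Thursday of June 2013: 2013-06-27.
Last Thursday of July 2013: 2013-07-25.
Last Thursday of August 2013: 2013-08-29.
Last Thursday of September 2013: 2013-09-26.
Last Thursday of October 2013: 2013-10-31.

2013-10-31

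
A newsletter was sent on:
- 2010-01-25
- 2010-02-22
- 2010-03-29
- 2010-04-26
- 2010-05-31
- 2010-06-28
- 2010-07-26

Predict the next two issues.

These are Mondays with 28, 35, 28, 35, 28, 28-day gaps.
Each is the final Monday of its month — 2010-03-29 is past the 28th, so '4th Monday' doesn't fit.
Last Monday of August 2010: 2010-08-30.
September 2010 ends with Monday 2010-09-27.

2010-08-30, 2010-09-27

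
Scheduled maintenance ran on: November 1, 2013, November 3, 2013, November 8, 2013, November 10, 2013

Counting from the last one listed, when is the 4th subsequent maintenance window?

Gaps: 2, 5, 2 days — not constant, but cyclic with period 2.
The events fall on every Friday and Sunday.
Next Friday: November 15, 2013.
Next Sunday: November 17, 2013.
The following Friday is November 22, 2013.
Next Sunday: November 24, 2013.

November 24, 2013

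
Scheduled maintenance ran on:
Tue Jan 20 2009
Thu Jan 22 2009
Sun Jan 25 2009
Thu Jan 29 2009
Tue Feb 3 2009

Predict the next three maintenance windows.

Intervals are 2, 3, 4, 5 days — an arithmetic progression with common difference 1.
Next gap: 6 days. Tue Feb 3 2009 + 6 days = Mon Feb 9 2009.
Next gap: 7 days. Mon Feb 9 2009 + 7 days = Mon Feb 16 2009.
Next gap: 8 days. Mon Feb 16 2009 + 8 days = Tue Feb 24 2009.

Mon Feb 9 2009, Mon Feb 16 2009, Tue Feb 24 2009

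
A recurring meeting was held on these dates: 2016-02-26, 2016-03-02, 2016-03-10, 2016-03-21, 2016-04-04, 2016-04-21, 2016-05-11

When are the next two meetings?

Intervals are 5, 8, 11, 14, 17, 20 days — an arithmetic progression with common difference 3.
Next gap: 23 days. 2016-05-11 + 23 days = 2016-06-03.
Next gap: 26 days. 2016-06-03 + 26 days = 2016-06-29.

2016-06-03, 2016-06-29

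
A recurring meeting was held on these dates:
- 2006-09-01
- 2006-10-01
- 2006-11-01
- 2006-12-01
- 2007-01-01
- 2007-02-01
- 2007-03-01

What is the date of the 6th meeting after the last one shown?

Gaps: 30, 31, 30, 31, 31, 28 days — not constant. Every event is on the 1st of the month.
Pattern: the 1st of each month.
April 2007: 2007-04-01.
Next: May 2007 → 2007-05-01.
June 2007: 2007-06-01.
Next: July 2007 → 2007-07-01.
Next: August 2007 → 2007-08-01.
September 2007: 2007-09-01.

2007-09-01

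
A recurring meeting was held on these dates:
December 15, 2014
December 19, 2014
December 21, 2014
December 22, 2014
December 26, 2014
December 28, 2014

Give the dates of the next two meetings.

Every event lands on a Monday or Friday or Sunday (gaps cycle 4, 2, 1, 4, 2).
So the schedule is: every Monday, Friday and Sunday.
Next Monday: December 29, 2014.
Next Friday: January 2, 2015.

December 29, 2014; January 2, 2015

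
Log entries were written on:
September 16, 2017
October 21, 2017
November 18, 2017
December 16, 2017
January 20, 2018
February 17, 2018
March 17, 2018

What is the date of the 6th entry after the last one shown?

Gaps: 35, 28, 28, 35, 28, 28 days — a mix of 28 and 35. Every date is a Saturday.
Each is the 3rd Saturday of its month.
3rd Saturday of April 2018: April 21, 2018.
May 2018 — 3rd Saturday is May 19, 2018.
June 2018 — 3rd Saturday is June 16, 2018.
3rd Saturday of July 2018: July 21, 2018.
3rd Saturday of August 2018: August 18, 2018.
3rd Saturday of September 2018: September 15, 2018.

September 15, 2018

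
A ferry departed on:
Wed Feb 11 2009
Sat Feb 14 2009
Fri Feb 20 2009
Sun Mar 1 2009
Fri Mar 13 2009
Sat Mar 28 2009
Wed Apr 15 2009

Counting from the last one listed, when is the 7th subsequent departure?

Wed Nov 11 2009

Intervals are 3, 6, 9, 12, 15, 18 days — an arithmetic progression with common difference 3.
Next gap: 21 days. Wed Apr 15 2009 + 21 days = Wed May 6 2009.
Next gap: 24 days. Wed May 6 2009 + 24 days = Sat May 30 2009.
Next gap: 27 days. Sat May 30 2009 + 27 days = Fri Jun 26 2009.
Next gap: 30 days. Fri Jun 26 2009 + 30 days = Sun Jul 26 2009.
Next gap: 33 days. Sun Jul 26 2009 + 33 days = Fri Aug 28 2009.
Next gap: 36 days. Fri Aug 28 2009 + 36 days = Sat Oct 3 2009.
Next gap: 39 days. Sat Oct 3 2009 + 39 days = Wed Nov 11 2009.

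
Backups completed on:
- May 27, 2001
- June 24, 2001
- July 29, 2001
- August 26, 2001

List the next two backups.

These are Sundays with 28, 35, 28-day gaps.
Each is the final Sunday of its month — July 29, 2001 is past the 28th, so '4th Sunday' doesn't fit.
Last Sunday of September 2001: September 30, 2001.
October 2001 ends with Sunday October 28, 2001.

September 30, 2001; October 28, 2001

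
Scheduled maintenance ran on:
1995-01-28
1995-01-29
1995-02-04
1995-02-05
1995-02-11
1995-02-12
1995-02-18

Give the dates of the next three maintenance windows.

1995-02-19, 1995-02-25, 1995-02-26

Every event lands on a Saturday or Sunday (gaps cycle 1, 6, 1, 6, 1, 6).
So the schedule is: every Saturday and Sunday.
Next Sunday: 1995-02-19.
The following Saturday is 1995-02-25.
Next Sunday: 1995-02-26.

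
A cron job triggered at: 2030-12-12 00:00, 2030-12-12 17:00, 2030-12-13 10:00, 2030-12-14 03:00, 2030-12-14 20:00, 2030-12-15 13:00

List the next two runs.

Spacing: 17, 17, 17, 17, 17 h — constant 17 h.
2030-12-15 13:00 + 17 h = 2030-12-16 06:00.
2030-12-16 06:00 + 17 h = 2030-12-16 23:00.

2030-12-16 06:00, 2030-12-16 23:00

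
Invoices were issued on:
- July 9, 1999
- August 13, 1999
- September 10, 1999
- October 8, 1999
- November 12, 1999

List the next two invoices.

December 10, 1999; January 14, 2000

Gaps: 35, 28, 28, 35 days — a mix of 28 and 35. Every date is a Friday.
Each is the 2nd Friday of its month.
December 1999 — 2nd Friday is December 10, 1999.
January 2000 — 2nd Friday is January 14, 2000.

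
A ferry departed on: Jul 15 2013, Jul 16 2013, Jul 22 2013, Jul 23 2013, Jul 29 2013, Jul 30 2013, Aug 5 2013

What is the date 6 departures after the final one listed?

Gaps: 1, 6, 1, 6, 1, 6 days — not constant, but cyclic with period 2.
The events fall on every Monday and Tuesday.
Next Tuesday: Aug 6 2013.
The following Monday is Aug 12 2013.
Next Tuesday: Aug 13 2013.
Next Monday: Aug 19 2013.
The following Tuesday is Aug 20 2013.
The following Monday is Aug 26 2013.

Aug 26 2013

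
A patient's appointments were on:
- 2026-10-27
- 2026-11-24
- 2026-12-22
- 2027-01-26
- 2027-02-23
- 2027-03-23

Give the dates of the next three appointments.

All dates are Tuesdays, 28, 28, 35, 28, 28 days apart.
Specifically, the 4th Tuesday of each month.
4th Tuesday of April 2027: 2027-04-27.
May 2027 — 4th Tuesday is 2027-05-25.
4th Tuesday of June 2027: 2027-06-22.

2027-04-27, 2027-05-25, 2027-06-22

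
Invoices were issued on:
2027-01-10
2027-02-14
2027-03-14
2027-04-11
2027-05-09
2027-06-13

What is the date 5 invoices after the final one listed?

2027-11-14

Gaps: 35, 28, 28, 28, 35 days — a mix of 28 and 35. Every date is a Sunday.
Each is the 2nd Sunday of its month.
2nd Sunday of July 2027: 2027-07-11.
August 2027 — 2nd Sunday is 2027-08-08.
September 2027 — 2nd Sunday is 2027-09-12.
2nd Sunday of October 2027: 2027-10-10.
2nd Sunday of November 2027: 2027-11-14.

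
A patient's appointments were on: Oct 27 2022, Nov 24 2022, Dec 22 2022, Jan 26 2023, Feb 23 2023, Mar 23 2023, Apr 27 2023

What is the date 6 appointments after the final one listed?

Oct 26 2023

All dates are Thursdays, 28, 28, 35, 28, 28, 35 days apart.
Specifically, the 4th Thursday of each month.
4th Thursday of May 2023: May 25 2023.
4th Thursday of June 2023: Jun 22 2023.
4th Thursday of July 2023: Jul 27 2023.
August 2023 — 4th Thursday is Aug 24 2023.
September 2023 — 4th Thursday is Sep 28 2023.
4th Thursday of October 2023: Oct 26 2023.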